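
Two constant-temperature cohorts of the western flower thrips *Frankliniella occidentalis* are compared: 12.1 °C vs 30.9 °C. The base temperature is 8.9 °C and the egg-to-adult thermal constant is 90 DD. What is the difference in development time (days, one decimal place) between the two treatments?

At 12.1 °C: 90 / (12.1 − 8.9) = 90 / 3.2 = 28.125 d.
At 30.9 °C: 90 / (30.9 − 8.9) = 90 / 22.0 = 4.091 d.
Difference = |28.125 − 4.091| = 24.034 ≈ 24.0 days.

24.0 days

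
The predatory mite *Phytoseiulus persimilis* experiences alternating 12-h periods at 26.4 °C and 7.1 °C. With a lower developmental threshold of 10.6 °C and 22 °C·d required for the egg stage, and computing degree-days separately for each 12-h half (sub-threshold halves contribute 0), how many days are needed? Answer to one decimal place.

2.8 days

Day half: max(0, 26.4 − 10.6) × 0.5 = 15.8 × 0.5 = 7.90 DD.
Night half: max(0, 7.1 − 10.6) × 0.5 = 0.0 × 0.5 = 0.00 DD.
Per 24 h: 7.90 DD/day.
Duration = 22 / 7.90 = 2.785 ≈ 2.8 days.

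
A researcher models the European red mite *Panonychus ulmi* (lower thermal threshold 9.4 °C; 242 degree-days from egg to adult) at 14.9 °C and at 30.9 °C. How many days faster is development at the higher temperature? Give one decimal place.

At 14.9 °C: 242 / (14.9 − 9.4) = 242 / 5.5 = 44.000 d.
At 30.9 °C: 242 / (30.9 − 9.4) = 242 / 21.5 = 11.256 d.
Difference = |44.000 − 11.256| = 32.744 ≈ 32.7 days.

32.7 days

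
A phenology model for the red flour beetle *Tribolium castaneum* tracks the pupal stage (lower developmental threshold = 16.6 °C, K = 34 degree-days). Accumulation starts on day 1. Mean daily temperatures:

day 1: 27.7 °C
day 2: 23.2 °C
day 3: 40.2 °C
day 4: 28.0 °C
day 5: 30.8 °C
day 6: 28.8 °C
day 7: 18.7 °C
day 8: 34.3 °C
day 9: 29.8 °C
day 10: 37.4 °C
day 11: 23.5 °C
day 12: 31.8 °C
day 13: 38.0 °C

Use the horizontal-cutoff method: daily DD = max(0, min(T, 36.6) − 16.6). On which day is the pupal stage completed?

Daily DD above 16.6 °C (capped at 20.0): 11.1, 6.6, 20.0, 11.4, 14.2, 12.2, 2.1, 17.7, 13.2, 20.0, 6.9, 15.2, 20.0.
Cumulative: 11.1, 17.7, 37.7, 49.1, 63.3, 75.5, 77.6, 95.3, 108.5, 128.5, 135.4, 150.6, 170.6.
The total first reaches 34 DD on day 3.

day 3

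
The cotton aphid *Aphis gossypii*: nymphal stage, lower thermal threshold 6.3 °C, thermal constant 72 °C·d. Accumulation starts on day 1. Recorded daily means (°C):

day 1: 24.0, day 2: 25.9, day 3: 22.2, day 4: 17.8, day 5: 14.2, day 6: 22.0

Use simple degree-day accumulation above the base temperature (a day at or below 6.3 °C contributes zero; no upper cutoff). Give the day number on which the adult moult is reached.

Daily DD above 6.3 °C: 17.7, 19.6, 15.9, 11.5, 7.9, 15.7.
Cumulative: 17.7, 37.3, 53.2, 64.7, 72.6, 88.3.
The total first reaches 72 DD on day 5.

day 5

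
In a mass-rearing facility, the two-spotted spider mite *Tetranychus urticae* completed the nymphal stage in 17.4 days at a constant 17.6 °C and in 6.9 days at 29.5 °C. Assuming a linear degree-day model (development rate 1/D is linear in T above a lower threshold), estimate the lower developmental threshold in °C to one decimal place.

9.8 °C

Linear rate model ⇒ the product D·(T − T_b) is constant across temperatures.
17.4·(17.6 − T_b) = 6.9·(29.5 − T_b)
T_b = (17.4·17.6 − 6.9·29.5) / (17.4 − 6.9) = 102.69 / 10.5 = 9.780 °C ≈ 9.8 °C.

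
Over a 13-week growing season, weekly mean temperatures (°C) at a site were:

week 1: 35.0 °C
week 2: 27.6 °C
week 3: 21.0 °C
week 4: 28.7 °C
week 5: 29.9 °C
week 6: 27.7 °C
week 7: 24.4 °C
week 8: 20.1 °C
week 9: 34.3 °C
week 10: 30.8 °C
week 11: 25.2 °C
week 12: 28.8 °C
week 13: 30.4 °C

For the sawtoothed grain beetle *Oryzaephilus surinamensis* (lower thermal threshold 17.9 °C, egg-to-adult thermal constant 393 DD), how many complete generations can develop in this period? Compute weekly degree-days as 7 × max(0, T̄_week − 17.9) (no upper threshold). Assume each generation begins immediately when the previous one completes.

Weekly DD (7 × max(0, T̄ − 17.9)): 119.7, 67.9, 21.7, 75.6, 84.0, 68.6, 45.5, 15.4, 114.8, 90.3, 51.1, 76.3, 87.5.
Season total = 918.4 DD.
Complete generations = ⌊918.4 / 393⌋ = 2.

2 generations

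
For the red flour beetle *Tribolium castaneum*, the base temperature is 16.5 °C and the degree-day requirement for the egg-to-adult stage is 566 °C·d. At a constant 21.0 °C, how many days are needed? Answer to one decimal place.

Daily accumulation = 21.0 − 16.5 = 4.5 DD/day.
Duration = 566 / 4.5 = 125.778 ≈ 125.8 days.

125.8 days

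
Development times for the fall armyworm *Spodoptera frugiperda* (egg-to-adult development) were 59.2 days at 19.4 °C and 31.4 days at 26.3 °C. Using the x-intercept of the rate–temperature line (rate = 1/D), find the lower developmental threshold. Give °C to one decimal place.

11.6 °C

Under the model K = D·(T − T_b), so D₁·(T₁ − T_b) = D₂·(T₂ − T_b).
59.2·(19.4 − T_b) = 31.4·(26.3 − T_b)
T_b = (59.2·19.4 − 31.4·26.3) / (59.2 − 31.4) = 322.66 / 27.8 = 11.606 °C ≈ 11.6 °C.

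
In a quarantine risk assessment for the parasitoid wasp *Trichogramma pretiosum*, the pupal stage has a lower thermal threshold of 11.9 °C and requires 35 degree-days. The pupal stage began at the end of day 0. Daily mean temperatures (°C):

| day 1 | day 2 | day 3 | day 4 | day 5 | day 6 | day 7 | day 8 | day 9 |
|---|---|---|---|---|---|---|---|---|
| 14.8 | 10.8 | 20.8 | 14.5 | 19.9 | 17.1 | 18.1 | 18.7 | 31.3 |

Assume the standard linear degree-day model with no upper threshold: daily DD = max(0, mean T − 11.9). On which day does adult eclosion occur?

Daily DD above 11.9 °C: 2.9, 0.0, 8.9, 2.6, 8.0, 5.2, 6.2, 6.8, 19.4.
Cumulative: 2.9, 2.9, 11.8, 14.4, 22.4, 27.6, 33.8, 40.6, 60.0.
The total first reaches 35 DD on day 8.

day 8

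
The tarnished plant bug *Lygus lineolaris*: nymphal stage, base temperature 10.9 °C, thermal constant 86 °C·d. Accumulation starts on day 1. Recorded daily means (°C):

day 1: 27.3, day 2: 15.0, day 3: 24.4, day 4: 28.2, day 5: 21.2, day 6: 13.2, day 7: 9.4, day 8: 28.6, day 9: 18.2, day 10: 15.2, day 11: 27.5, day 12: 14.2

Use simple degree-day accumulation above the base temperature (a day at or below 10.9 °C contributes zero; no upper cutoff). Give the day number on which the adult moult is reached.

Daily DD above 10.9 °C: 16.4, 4.1, 13.5, 17.3, 10.3, 2.3, 0.0, 17.7, 7.3, 4.3, 16.6, 3.3.
Cumulative: 16.4, 20.5, 34.0, 51.3, 61.6, 63.9, 63.9, 81.6, 88.9, 93.2, 109.8, 113.1.
The total first reaches 86 DD on day 9.

day 9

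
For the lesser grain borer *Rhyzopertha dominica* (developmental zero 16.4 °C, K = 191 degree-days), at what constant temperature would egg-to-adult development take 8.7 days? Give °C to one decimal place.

38.4 °C

Required daily accumulation = 191 / 8.7 = 21.954 DD/day.
T = T_base + 21.954 = 16.4 + 21.954 = 38.354 ≈ 38.4 °C.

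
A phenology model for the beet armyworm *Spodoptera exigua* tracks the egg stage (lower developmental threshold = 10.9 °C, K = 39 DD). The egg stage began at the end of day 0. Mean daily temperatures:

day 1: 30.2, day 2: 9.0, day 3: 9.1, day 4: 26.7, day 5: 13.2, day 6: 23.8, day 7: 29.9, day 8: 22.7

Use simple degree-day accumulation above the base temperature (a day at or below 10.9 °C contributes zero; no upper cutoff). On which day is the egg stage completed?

Daily DD above 10.9 °C: 19.3, 0.0, 0.0, 15.8, 2.3, 12.9, 19.0, 11.8.
Cumulative: 19.3, 19.3, 19.3, 35.1, 37.4, 50.3, 69.3, 81.1.
The total first reaches 39 DD on day 6.

day 6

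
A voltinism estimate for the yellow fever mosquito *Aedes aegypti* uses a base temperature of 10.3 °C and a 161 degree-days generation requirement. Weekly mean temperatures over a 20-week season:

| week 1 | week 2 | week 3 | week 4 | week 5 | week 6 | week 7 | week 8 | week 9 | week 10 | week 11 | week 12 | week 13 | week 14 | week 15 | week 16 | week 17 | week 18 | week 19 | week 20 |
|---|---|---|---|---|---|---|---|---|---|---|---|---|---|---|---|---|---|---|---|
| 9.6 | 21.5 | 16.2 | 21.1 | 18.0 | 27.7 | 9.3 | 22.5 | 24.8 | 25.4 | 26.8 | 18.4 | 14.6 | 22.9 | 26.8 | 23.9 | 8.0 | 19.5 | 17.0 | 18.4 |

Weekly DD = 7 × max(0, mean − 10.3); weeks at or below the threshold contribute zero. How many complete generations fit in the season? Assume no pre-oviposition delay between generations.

8 generations

Weekly DD (7 × max(0, T̄ − 10.3)): 0.0, 78.4, 41.3, 75.6, 53.9, 121.8, 0.0, 85.4, 101.5, 105.7, 115.5, 56.7, 30.1, 88.2, 115.5, 95.2, 0.0, 64.4, 46.9, 56.7.
Season total = 1332.8 DD.
Complete generations = ⌊1332.8 / 161⌋ = 8.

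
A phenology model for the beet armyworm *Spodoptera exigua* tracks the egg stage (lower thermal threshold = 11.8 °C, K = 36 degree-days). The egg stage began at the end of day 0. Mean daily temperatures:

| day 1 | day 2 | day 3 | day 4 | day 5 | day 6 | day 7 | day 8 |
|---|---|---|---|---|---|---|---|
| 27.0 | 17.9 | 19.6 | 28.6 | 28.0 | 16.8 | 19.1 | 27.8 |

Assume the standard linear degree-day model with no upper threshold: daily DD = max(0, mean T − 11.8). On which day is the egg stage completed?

Daily DD above 11.8 °C: 15.2, 6.1, 7.8, 16.8, 16.2, 5.0, 7.3, 16.0.
Cumulative: 15.2, 21.3, 29.1, 45.9, 62.1, 67.1, 74.4, 90.4.
The total first reaches 36 DD on day 4.

day 4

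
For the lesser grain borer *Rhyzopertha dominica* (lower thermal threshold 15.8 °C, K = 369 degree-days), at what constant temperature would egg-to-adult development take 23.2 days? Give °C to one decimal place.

Required daily accumulation = 369 / 23.2 = 15.905 DD/day.
T = T_base + 15.905 = 15.8 + 15.905 = 31.705 ≈ 31.7 °C.

31.7 °C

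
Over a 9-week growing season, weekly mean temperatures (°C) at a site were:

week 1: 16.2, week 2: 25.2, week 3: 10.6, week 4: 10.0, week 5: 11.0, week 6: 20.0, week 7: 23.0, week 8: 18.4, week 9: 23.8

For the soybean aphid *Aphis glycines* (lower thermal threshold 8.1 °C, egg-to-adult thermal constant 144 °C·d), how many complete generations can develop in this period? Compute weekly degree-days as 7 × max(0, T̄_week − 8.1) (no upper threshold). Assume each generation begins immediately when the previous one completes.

Weekly DD (7 × max(0, T̄ − 8.1)): 56.7, 119.7, 17.5, 13.3, 20.3, 83.3, 104.3, 72.1, 109.9.
Season total = 597.1 DD.
Complete generations = ⌊597.1 / 144⌋ = 4.

4 generations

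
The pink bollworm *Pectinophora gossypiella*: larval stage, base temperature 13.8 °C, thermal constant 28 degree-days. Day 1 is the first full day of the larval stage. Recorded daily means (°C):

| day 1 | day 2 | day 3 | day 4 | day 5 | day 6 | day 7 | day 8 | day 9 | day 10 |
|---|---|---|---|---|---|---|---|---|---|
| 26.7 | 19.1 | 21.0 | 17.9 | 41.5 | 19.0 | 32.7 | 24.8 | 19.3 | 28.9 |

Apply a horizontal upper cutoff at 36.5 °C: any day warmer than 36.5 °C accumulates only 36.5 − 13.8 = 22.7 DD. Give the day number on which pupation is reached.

Daily DD above 13.8 °C (capped at 22.7): 12.9, 5.3, 7.2, 4.1, 22.7, 5.2, 18.9, 11.0, 5.5, 15.1.
Cumulative: 12.9, 18.2, 25.4, 29.5, 52.2, 57.4, 76.3, 87.3, 92.8, 107.9.
The total first reaches 28 DD on day 4.

day 4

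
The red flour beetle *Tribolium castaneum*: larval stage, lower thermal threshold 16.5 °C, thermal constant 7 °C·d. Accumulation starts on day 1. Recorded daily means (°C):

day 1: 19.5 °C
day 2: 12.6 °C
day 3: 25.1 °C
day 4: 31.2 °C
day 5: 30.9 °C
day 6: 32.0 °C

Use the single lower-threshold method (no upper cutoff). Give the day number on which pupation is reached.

Daily DD above 16.5 °C: 3.0, 0.0, 8.6, 14.7, 14.4, 15.5.
Cumulative: 3.0, 3.0, 11.6, 26.3, 40.7, 56.2.
The total first reaches 7 DD on day 3.

day 3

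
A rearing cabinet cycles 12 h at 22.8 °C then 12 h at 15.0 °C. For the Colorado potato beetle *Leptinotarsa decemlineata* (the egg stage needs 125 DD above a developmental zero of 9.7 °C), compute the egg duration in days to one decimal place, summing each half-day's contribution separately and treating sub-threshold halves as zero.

Day half: max(0, 22.8 − 9.7) × 0.5 = 13.1 × 0.5 = 6.55 DD.
Night half: max(0, 15.0 − 9.7) × 0.5 = 5.3 × 0.5 = 2.65 DD.
Per 24 h: 9.20 DD/day.
Duration = 125 / 9.20 = 13.587 ≈ 13.6 days.

13.6 days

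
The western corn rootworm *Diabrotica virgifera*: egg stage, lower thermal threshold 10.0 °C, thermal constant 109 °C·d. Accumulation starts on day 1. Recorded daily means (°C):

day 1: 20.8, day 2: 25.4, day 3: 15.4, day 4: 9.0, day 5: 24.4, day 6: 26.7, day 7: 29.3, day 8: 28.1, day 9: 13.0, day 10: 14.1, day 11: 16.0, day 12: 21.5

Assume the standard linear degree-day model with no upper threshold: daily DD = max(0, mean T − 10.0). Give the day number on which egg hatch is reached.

day 11

Daily DD above 10.0 °C: 10.8, 15.4, 5.4, 0.0, 14.4, 16.7, 19.3, 18.1, 3.0, 4.1, 6.0, 11.5.
Cumulative: 10.8, 26.2, 31.6, 31.6, 46.0, 62.7, 82.0, 100.1, 103.1, 107.2, 113.2, 124.7.
The total first reaches 109 DD on day 11.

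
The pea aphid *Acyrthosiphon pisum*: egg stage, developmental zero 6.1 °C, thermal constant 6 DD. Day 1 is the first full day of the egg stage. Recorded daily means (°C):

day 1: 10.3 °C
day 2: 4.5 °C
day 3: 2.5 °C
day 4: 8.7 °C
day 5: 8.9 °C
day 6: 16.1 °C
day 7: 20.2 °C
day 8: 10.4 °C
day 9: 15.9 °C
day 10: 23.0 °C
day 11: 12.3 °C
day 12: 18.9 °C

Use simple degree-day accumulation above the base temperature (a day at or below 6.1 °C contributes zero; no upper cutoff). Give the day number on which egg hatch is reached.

Daily DD above 6.1 °C: 4.2, 0.0, 0.0, 2.6, 2.8, 10.0, 14.1, 4.3, 9.8, 16.9, 6.2, 12.8.
Cumulative: 4.2, 4.2, 4.2, 6.8, 9.6, 19.6, 33.7, 38.0, 47.8, 64.7, 70.9, 83.7.
The total first reaches 6 DD on day 4.

day 4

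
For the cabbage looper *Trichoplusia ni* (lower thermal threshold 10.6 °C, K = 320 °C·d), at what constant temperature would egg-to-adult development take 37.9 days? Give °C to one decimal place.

19.0 °C

Required daily accumulation = 320 / 37.9 = 8.443 DD/day.
T = T_base + 8.443 = 10.6 + 8.443 = 19.043 ≈ 19.0 °C.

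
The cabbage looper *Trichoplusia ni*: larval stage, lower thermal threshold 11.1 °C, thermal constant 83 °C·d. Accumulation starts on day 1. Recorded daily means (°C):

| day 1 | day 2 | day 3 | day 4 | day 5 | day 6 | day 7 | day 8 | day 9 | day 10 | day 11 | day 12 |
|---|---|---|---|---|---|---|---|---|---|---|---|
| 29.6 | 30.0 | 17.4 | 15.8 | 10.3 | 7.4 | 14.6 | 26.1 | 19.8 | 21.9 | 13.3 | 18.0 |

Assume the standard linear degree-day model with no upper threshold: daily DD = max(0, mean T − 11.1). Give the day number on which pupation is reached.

Daily DD above 11.1 °C: 18.5, 18.9, 6.3, 4.7, 0.0, 0.0, 3.5, 15.0, 8.7, 10.8, 2.2, 6.9.
Cumulative: 18.5, 37.4, 43.7, 48.4, 48.4, 48.4, 51.9, 66.9, 75.6, 86.4, 88.6, 95.5.
The total first reaches 83 DD on day 10.

day 10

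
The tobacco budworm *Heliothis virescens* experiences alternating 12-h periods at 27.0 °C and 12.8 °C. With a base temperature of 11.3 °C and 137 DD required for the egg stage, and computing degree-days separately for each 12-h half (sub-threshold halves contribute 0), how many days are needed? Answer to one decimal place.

Day half: max(0, 27.0 − 11.3) × 0.5 = 15.7 × 0.5 = 7.85 DD.
Night half: max(0, 12.8 − 11.3) × 0.5 = 1.5 × 0.5 = 0.75 DD.
Per 24 h: 8.60 DD/day.
Duration = 137 / 8.60 = 15.930 ≈ 15.9 days.

15.9 days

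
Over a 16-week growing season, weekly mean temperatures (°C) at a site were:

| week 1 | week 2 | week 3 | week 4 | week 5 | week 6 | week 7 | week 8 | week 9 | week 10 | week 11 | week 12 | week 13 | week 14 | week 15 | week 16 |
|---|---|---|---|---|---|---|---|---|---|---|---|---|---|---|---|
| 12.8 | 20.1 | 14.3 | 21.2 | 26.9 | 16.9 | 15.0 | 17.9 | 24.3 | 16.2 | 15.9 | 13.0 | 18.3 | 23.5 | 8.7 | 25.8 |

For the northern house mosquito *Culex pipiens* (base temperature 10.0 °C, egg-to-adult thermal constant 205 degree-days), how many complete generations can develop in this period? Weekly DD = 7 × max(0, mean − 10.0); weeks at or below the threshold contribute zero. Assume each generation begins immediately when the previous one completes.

4 generations

Weekly DD (7 × max(0, T̄ − 10.0)): 19.6, 70.7, 30.1, 78.4, 118.3, 48.3, 35.0, 55.3, 100.1, 43.4, 41.3, 21.0, 58.1, 94.5, 0.0, 110.6.
Season total = 924.7 DD.
Complete generations = ⌊924.7 / 205⌋ = 4.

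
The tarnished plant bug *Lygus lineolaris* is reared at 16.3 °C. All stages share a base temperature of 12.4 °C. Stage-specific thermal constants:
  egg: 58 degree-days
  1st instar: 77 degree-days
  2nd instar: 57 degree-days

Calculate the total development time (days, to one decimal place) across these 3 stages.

Daily accumulation at 16.3 °C = 16.3 − 12.4 = 3.9 DD/day.
Total K = 58 + 77 + 57 = 192 DD.
Total duration = 192 / 3.9 = 49.231 ≈ 49.2 days.

49.2 days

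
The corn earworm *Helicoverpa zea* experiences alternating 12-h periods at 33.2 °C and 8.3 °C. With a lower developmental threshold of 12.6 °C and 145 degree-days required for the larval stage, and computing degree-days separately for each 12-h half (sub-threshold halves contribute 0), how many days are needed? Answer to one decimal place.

14.1 days

Day half: max(0, 33.2 − 12.6) × 0.5 = 20.6 × 0.5 = 10.30 DD.
Night half: max(0, 8.3 − 12.6) × 0.5 = 0.0 × 0.5 = 0.00 DD.
Per 24 h: 10.30 DD/day.
Duration = 145 / 10.30 = 14.078 ≈ 14.1 days.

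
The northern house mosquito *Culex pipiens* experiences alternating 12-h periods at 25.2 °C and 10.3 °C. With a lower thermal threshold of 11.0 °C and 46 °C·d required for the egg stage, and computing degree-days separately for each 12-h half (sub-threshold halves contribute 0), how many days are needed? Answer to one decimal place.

Day half: max(0, 25.2 − 11.0) × 0.5 = 14.2 × 0.5 = 7.10 DD.
Night half: max(0, 10.3 − 11.0) × 0.5 = 0.0 × 0.5 = 0.00 DD.
Per 24 h: 7.10 DD/day.
Duration = 46 / 7.10 = 6.479 ≈ 6.5 days.

6.5 days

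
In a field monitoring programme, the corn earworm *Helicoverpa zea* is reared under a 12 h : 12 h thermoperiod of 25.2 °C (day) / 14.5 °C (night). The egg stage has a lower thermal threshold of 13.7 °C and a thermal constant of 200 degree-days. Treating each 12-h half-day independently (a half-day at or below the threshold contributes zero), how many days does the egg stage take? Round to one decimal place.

Day half: max(0, 25.2 − 13.7) × 0.5 = 11.5 × 0.5 = 5.75 DD.
Night half: max(0, 14.5 − 13.7) × 0.5 = 0.8 × 0.5 = 0.40 DD.
Per 24 h: 6.15 DD/day.
Duration = 200 / 6.15 = 32.520 ≈ 32.5 days.

32.5 days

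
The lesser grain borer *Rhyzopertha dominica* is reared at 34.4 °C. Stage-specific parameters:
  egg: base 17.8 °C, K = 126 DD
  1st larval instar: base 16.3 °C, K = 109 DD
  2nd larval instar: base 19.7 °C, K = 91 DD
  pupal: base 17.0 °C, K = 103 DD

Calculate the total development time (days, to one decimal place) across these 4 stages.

egg: 126 / (34.4 − 17.8) = 126 / 16.6 = 7.590 d.
1st larval instar: 109 / (34.4 − 16.3) = 109 / 18.1 = 6.022 d.
2nd larval instar: 91 / (34.4 − 19.7) = 91 / 14.7 = 6.190 d.
pupal: 103 / (34.4 − 17.0) = 103 / 17.4 = 5.920 d.
Sum = 25.722 ≈ 25.7 days.

25.7 days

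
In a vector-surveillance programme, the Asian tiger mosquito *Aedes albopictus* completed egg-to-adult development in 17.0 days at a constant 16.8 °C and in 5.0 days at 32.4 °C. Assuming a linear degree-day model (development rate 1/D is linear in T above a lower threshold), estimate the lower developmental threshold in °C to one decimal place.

10.3 °C

Linear rate model ⇒ the product D·(T − T_b) is constant across temperatures.
17.0·(16.8 − T_b) = 5.0·(32.4 − T_b)
T_b = (17.0·16.8 − 5.0·32.4) / (17.0 − 5.0) = 123.60 / 12.0 = 10.300 °C ≈ 10.3 °C.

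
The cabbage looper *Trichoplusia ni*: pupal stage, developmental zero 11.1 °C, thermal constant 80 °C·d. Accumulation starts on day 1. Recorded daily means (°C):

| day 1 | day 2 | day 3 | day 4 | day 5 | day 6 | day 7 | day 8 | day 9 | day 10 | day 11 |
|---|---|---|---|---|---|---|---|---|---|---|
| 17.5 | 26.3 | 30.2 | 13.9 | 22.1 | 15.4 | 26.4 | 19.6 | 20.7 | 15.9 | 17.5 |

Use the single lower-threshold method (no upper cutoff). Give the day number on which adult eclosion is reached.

Daily DD above 11.1 °C: 6.4, 15.2, 19.1, 2.8, 11.0, 4.3, 15.3, 8.5, 9.6, 4.8, 6.4.
Cumulative: 6.4, 21.6, 40.7, 43.5, 54.5, 58.8, 74.1, 82.6, 92.2, 97.0, 103.4.
The total first reaches 80 DD on day 8.

day 8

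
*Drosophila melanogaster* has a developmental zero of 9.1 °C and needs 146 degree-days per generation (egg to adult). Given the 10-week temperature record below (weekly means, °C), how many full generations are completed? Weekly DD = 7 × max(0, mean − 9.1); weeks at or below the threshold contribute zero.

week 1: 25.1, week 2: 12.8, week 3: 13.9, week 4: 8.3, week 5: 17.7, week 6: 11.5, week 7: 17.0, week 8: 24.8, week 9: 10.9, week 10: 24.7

Weekly DD (7 × max(0, T̄ − 9.1)): 112.0, 25.9, 33.6, 0.0, 60.2, 16.8, 55.3, 109.9, 12.6, 109.2.
Season total = 535.5 DD.
Complete generations = ⌊535.5 / 146⌋ = 3.

3 generations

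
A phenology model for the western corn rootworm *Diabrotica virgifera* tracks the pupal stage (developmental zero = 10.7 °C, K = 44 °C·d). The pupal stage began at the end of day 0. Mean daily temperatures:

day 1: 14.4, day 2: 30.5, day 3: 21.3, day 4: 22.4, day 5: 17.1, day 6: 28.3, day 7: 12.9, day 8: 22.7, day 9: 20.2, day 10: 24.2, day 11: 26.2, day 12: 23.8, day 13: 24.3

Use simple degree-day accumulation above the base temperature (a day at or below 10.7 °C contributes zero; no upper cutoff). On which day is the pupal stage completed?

Daily DD above 10.7 °C: 3.7, 19.8, 10.6, 11.7, 6.4, 17.6, 2.2, 12.0, 9.5, 13.5, 15.5, 13.1, 13.6.
Cumulative: 3.7, 23.5, 34.1, 45.8, 52.2, 69.8, 72.0, 84.0, 93.5, 107.0, 122.5, 135.6, 149.2.
The total first reaches 44 DD on day 4.

day 4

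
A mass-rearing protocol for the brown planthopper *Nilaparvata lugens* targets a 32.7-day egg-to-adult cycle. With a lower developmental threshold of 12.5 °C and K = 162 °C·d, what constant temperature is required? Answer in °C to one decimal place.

Required daily accumulation = 162 / 32.7 = 4.954 DD/day.
T = T_base + 4.954 = 12.5 + 4.954 = 17.454 ≈ 17.5 °C.

17.5 °C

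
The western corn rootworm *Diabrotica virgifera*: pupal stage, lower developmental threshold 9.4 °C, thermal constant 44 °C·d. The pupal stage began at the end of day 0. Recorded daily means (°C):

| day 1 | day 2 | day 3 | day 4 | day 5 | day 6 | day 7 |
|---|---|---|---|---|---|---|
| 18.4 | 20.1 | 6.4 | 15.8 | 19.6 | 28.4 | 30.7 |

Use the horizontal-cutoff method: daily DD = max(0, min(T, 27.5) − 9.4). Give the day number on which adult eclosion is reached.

Daily DD above 9.4 °C (capped at 18.1): 9.0, 10.7, 0.0, 6.4, 10.2, 18.1, 18.1.
Cumulative: 9.0, 19.7, 19.7, 26.1, 36.3, 54.4, 72.5.
The total first reaches 44 DD on day 6.

day 6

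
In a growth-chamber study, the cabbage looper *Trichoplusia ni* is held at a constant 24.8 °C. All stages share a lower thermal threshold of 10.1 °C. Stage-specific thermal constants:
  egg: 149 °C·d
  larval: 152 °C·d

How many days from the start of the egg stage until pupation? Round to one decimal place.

20.5 days

Daily accumulation at 24.8 °C = 24.8 − 10.1 = 14.7 DD/day.
Total K = 149 + 152 = 301 DD.
Total duration = 301 / 14.7 = 20.476 ≈ 20.5 days.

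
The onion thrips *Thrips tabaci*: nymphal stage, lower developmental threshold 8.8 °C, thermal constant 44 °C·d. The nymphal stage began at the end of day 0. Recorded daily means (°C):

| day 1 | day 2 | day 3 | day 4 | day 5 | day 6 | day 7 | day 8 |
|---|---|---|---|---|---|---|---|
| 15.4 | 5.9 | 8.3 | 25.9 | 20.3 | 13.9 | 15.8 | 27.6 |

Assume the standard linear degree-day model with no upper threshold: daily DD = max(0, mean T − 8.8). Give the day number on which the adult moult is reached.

Daily DD above 8.8 °C: 6.6, 0.0, 0.0, 17.1, 11.5, 5.1, 7.0, 18.8.
Cumulative: 6.6, 6.6, 6.6, 23.7, 35.2, 40.3, 47.3, 66.1.
The total first reaches 44 DD on day 7.

day 7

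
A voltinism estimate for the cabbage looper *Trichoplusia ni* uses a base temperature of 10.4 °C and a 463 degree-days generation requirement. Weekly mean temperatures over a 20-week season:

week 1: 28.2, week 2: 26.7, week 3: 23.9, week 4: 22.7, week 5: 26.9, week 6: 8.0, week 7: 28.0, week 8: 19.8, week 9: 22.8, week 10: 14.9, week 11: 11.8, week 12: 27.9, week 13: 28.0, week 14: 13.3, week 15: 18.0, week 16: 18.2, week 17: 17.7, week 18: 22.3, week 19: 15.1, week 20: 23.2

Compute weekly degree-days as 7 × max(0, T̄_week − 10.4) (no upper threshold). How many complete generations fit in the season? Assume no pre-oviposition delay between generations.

Weekly DD (7 × max(0, T̄ − 10.4)): 124.6, 114.1, 94.5, 86.1, 115.5, 0.0, 123.2, 65.8, 86.8, 31.5, 9.8, 122.5, 123.2, 20.3, 53.2, 54.6, 51.1, 83.3, 32.9, 89.6.
Season total = 1482.6 DD.
Complete generations = ⌊1482.6 / 463⌋ = 3.

3 generations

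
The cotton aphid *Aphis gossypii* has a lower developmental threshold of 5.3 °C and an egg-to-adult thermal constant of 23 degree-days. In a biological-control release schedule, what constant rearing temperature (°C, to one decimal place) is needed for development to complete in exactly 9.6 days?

7.7 °C

Required daily accumulation = 23 / 9.6 = 2.396 DD/day.
T = T_base + 2.396 = 5.3 + 2.396 = 7.696 ≈ 7.7 °C.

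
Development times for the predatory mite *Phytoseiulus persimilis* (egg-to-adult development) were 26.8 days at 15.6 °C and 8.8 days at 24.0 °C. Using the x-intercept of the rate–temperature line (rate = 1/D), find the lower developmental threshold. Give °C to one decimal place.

Equal thermal constants: D₁(T₁ − T_b) = D₂(T₂ − T_b).
26.8·(15.6 − T_b) = 8.8·(24.0 − T_b)
T_b = (26.8·15.6 − 8.8·24.0) / (26.8 − 8.8) = 206.88 / 18.0 = 11.493 °C ≈ 11.5 °C.

11.5 °C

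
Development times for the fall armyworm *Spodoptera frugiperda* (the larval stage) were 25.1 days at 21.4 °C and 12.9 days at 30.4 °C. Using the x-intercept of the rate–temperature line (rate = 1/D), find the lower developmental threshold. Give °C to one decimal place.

Under the model K = D·(T − T_b), so D₁·(T₁ − T_b) = D₂·(T₂ − T_b).
25.1·(21.4 − T_b) = 12.9·(30.4 − T_b)
T_b = (25.1·21.4 − 12.9·30.4) / (25.1 − 12.9) = 144.98 / 12.2 = 11.884 °C ≈ 11.9 °C.

11.9 °C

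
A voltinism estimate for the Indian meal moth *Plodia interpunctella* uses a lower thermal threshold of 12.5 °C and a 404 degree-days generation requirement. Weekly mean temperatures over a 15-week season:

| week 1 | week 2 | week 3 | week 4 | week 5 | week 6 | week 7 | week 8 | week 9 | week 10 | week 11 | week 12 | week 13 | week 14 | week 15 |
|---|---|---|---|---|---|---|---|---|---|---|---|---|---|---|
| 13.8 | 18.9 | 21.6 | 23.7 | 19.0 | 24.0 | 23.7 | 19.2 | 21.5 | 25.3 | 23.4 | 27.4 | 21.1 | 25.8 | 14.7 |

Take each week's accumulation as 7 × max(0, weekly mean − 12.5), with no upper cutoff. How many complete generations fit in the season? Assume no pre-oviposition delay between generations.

2 generations

Weekly DD (7 × max(0, T̄ − 12.5)): 9.1, 44.8, 63.7, 78.4, 45.5, 80.5, 78.4, 46.9, 63.0, 89.6, 76.3, 104.3, 60.2, 93.1, 15.4.
Season total = 949.2 DD.
Complete generations = ⌊949.2 / 404⌋ = 2.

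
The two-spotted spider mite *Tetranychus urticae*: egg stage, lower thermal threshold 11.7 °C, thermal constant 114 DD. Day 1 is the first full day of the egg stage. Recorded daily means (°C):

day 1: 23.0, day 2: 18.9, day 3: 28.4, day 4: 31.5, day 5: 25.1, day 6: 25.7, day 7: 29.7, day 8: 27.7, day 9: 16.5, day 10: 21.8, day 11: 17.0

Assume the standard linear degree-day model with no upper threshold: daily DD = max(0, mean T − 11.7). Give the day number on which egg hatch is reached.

day 8

Daily DD above 11.7 °C: 11.3, 7.2, 16.7, 19.8, 13.4, 14.0, 18.0, 16.0, 4.8, 10.1, 5.3.
Cumulative: 11.3, 18.5, 35.2, 55.0, 68.4, 82.4, 100.4, 116.4, 121.2, 131.3, 136.6.
The total first reaches 114 DD on day 8.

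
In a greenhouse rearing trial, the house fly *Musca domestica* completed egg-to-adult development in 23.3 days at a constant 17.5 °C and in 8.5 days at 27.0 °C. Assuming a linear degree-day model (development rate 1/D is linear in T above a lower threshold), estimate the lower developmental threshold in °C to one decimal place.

Equal thermal constants: D₁(T₁ − T_b) = D₂(T₂ − T_b).
23.3·(17.5 − T_b) = 8.5·(27.0 − T_b)
T_b = (23.3·17.5 − 8.5·27.0) / (23.3 − 8.5) = 178.25 / 14.8 = 12.044 °C ≈ 12.0 °C.

12.0 °C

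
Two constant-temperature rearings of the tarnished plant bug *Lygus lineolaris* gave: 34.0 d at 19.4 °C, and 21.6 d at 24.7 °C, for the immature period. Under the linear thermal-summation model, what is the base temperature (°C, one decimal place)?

10.2 °C

Equal thermal constants: D₁(T₁ − T_b) = D₂(T₂ − T_b).
34.0·(19.4 − T_b) = 21.6·(24.7 − T_b)
T_b = (34.0·19.4 − 21.6·24.7) / (34.0 − 21.6) = 126.08 / 12.4 = 10.168 °C ≈ 10.2 °C.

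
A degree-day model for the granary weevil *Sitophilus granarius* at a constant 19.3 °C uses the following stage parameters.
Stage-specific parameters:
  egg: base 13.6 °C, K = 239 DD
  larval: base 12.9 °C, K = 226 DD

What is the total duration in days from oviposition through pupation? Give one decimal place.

egg: 239 / (19.3 − 13.6) = 239 / 5.7 = 41.930 d.
larval: 226 / (19.3 − 12.9) = 226 / 6.4 = 35.312 d.
Sum = 77.242 ≈ 77.2 days.

77.2 days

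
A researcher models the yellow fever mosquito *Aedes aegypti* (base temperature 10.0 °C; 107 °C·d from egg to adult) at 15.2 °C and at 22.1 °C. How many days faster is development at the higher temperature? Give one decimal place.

11.7 days

At 15.2 °C: 107 / (15.2 − 10.0) = 107 / 5.2 = 20.577 d.
At 22.1 °C: 107 / (22.1 − 10.0) = 107 / 12.1 = 8.843 d.
Difference = |20.577 − 8.843| = 11.734 ≈ 11.7 days.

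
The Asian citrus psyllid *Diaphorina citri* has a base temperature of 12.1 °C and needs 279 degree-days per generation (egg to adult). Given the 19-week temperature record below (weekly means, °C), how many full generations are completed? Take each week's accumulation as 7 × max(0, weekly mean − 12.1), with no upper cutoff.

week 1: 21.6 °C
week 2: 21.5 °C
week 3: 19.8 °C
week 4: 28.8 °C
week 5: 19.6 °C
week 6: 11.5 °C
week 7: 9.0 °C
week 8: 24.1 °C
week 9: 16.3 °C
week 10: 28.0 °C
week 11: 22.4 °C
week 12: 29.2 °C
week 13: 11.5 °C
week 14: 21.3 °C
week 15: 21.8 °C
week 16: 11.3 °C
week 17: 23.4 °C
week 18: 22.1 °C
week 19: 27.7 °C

Weekly DD (7 × max(0, T̄ − 12.1)): 66.5, 65.8, 53.9, 116.9, 52.5, 0.0, 0.0, 84.0, 29.4, 111.3, 72.1, 119.7, 0.0, 64.4, 67.9, 0.0, 79.1, 70.0, 109.2.
Season total = 1162.7 DD.
Complete generations = ⌊1162.7 / 279⌋ = 4.

4 generations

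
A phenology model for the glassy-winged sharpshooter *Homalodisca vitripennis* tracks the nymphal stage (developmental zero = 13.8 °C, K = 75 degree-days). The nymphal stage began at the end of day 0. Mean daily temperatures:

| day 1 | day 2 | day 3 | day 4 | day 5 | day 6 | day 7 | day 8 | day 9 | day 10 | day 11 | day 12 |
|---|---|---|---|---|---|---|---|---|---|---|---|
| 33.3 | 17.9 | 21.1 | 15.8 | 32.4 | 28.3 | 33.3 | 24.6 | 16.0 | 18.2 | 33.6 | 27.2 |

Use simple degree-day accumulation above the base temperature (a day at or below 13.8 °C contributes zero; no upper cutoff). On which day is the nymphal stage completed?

Daily DD above 13.8 °C: 19.5, 4.1, 7.3, 2.0, 18.6, 14.5, 19.5, 10.8, 2.2, 4.4, 19.8, 13.4.
Cumulative: 19.5, 23.6, 30.9, 32.9, 51.5, 66.0, 85.5, 96.3, 98.5, 102.9, 122.7, 136.1.
The total first reaches 75 DD on day 7.

day 7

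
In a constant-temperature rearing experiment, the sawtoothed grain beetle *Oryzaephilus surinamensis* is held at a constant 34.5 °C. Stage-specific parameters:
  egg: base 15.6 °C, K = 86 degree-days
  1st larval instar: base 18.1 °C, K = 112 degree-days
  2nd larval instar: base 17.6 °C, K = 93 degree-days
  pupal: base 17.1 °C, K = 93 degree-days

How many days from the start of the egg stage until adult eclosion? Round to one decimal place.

22.2 days

egg: 86 / (34.5 − 15.6) = 86 / 18.9 = 4.550 d.
1st larval instar: 112 / (34.5 − 18.1) = 112 / 16.4 = 6.829 d.
2nd larval instar: 93 / (34.5 − 17.6) = 93 / 16.9 = 5.503 d.
pupal: 93 / (34.5 − 17.1) = 93 / 17.4 = 5.345 d.
Sum = 22.227 ≈ 22.2 days.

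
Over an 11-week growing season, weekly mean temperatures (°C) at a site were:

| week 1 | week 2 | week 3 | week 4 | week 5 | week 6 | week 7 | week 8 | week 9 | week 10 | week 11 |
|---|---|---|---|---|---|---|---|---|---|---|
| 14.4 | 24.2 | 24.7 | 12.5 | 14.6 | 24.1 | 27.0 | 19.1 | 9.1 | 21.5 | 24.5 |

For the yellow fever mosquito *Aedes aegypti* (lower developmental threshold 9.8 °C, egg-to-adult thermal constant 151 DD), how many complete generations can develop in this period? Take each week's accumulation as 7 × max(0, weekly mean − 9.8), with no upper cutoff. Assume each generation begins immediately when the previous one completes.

Weekly DD (7 × max(0, T̄ − 9.8)): 32.2, 100.8, 104.3, 18.9, 33.6, 100.1, 120.4, 65.1, 0.0, 81.9, 102.9.
Season total = 760.2 DD.
Complete generations = ⌊760.2 / 151⌋ = 5.

5 generations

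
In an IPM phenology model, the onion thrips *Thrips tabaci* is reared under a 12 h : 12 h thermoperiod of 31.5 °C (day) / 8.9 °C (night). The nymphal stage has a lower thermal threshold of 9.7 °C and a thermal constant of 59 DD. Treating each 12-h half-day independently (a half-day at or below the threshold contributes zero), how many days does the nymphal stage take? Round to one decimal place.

Day half: max(0, 31.5 − 9.7) × 0.5 = 21.8 × 0.5 = 10.90 DD.
Night half: max(0, 8.9 − 9.7) × 0.5 = 0.0 × 0.5 = 0.00 DD.
Per 24 h: 10.90 DD/day.
Duration = 59 / 10.90 = 5.413 ≈ 5.4 days.

5.4 days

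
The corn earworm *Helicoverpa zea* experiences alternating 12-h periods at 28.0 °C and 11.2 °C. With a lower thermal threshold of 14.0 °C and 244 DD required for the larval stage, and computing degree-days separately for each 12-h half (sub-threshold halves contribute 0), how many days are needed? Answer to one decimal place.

34.9 days

Day half: max(0, 28.0 − 14.0) × 0.5 = 14.0 × 0.5 = 7.00 DD.
Night half: max(0, 11.2 − 14.0) × 0.5 = 0.0 × 0.5 = 0.00 DD.
Per 24 h: 7.00 DD/day.
Duration = 244 / 7.00 = 34.857 ≈ 34.9 days.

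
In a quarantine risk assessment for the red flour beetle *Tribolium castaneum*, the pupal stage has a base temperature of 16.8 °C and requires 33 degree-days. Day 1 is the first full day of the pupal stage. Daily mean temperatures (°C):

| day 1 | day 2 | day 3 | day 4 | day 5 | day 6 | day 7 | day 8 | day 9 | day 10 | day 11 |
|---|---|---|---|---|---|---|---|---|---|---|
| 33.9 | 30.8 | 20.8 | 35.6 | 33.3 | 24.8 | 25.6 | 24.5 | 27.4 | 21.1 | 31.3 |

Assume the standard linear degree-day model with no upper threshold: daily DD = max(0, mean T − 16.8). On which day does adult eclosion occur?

day 3

Daily DD above 16.8 °C: 17.1, 14.0, 4.0, 18.8, 16.5, 8.0, 8.8, 7.7, 10.6, 4.3, 14.5.
Cumulative: 17.1, 31.1, 35.1, 53.9, 70.4, 78.4, 87.2, 94.9, 105.5, 109.8, 124.3.
The total first reaches 33 DD on day 3.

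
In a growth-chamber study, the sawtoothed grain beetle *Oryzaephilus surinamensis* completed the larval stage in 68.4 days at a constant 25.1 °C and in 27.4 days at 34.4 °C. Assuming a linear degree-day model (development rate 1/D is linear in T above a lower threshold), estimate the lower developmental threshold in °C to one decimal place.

Linear rate model ⇒ the product D·(T − T_b) is constant across temperatures.
68.4·(25.1 − T_b) = 27.4·(34.4 − T_b)
T_b = (68.4·25.1 − 27.4·34.4) / (68.4 − 27.4) = 774.28 / 41.0 = 18.885 °C ≈ 18.9 °C.

18.9 °C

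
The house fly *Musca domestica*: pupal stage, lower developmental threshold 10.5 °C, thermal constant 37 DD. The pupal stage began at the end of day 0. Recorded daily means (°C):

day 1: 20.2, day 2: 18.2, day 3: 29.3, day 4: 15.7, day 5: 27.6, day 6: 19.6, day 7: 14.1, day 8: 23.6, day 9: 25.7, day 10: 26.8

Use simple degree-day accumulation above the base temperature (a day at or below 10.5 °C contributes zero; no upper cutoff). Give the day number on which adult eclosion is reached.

day 4

Daily DD above 10.5 °C: 9.7, 7.7, 18.8, 5.2, 17.1, 9.1, 3.6, 13.1, 15.2, 16.3.
Cumulative: 9.7, 17.4, 36.2, 41.4, 58.5, 67.6, 71.2, 84.3, 99.5, 115.8.
The total first reaches 37 DD on day 4.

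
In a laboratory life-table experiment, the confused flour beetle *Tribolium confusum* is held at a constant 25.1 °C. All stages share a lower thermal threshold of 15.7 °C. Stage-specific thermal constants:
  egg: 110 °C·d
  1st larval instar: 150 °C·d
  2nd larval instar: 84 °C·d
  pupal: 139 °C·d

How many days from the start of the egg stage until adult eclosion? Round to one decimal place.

Daily accumulation at 25.1 °C = 25.1 − 15.7 = 9.4 DD/day.
Total K = 110 + 150 + 84 + 139 = 483 DD.
Total duration = 483 / 9.4 = 51.383 ≈ 51.4 days.

51.4 days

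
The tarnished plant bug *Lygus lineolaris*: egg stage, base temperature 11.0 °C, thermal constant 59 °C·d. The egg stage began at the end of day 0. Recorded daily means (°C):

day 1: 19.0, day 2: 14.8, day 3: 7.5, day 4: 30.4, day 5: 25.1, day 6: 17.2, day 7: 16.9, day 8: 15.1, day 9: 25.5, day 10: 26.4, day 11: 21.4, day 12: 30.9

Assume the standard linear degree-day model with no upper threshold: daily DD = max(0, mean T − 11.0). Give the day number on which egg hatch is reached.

day 8

Daily DD above 11.0 °C: 8.0, 3.8, 0.0, 19.4, 14.1, 6.2, 5.9, 4.1, 14.5, 15.4, 10.4, 19.9.
Cumulative: 8.0, 11.8, 11.8, 31.2, 45.3, 51.5, 57.4, 61.5, 76.0, 91.4, 101.8, 121.7.
The total first reaches 59 DD on day 8.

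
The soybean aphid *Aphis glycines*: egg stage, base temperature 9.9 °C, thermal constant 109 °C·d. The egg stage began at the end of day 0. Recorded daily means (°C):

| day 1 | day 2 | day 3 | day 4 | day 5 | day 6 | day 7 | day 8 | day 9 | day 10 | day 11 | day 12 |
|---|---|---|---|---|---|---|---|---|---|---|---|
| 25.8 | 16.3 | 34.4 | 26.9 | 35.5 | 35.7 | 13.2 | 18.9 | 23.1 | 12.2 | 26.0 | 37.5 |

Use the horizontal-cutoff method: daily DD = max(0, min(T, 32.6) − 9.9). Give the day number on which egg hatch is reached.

Daily DD above 9.9 °C (capped at 22.7): 15.9, 6.4, 22.7, 17.0, 22.7, 22.7, 3.3, 9.0, 13.2, 2.3, 16.1, 22.7.
Cumulative: 15.9, 22.3, 45.0, 62.0, 84.7, 107.4, 110.7, 119.7, 132.9, 135.2, 151.3, 174.0.
The total first reaches 109 DD on day 7.

day 7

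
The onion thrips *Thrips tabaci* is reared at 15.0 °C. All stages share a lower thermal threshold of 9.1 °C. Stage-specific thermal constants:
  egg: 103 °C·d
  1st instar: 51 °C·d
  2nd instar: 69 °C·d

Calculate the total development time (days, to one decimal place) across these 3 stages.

Daily accumulation at 15.0 °C = 15.0 − 9.1 = 5.9 DD/day.
Total K = 103 + 51 + 69 = 223 DD.
Total duration = 223 / 5.9 = 37.797 ≈ 37.8 days.

37.8 days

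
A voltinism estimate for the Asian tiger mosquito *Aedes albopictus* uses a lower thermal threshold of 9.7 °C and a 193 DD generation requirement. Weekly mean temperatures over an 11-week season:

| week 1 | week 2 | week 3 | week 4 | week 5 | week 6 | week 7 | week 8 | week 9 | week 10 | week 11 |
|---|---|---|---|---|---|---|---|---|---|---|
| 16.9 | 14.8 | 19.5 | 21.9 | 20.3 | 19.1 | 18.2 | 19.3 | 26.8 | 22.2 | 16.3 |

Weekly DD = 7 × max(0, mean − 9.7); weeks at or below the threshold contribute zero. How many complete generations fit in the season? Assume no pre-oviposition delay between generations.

Weekly DD (7 × max(0, T̄ − 9.7)): 50.4, 35.7, 68.6, 85.4, 74.2, 65.8, 59.5, 67.2, 119.7, 87.5, 46.2.
Season total = 760.2 DD.
Complete generations = ⌊760.2 / 193⌋ = 3.

3 generations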